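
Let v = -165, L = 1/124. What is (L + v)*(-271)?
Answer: 5544389/124 ≈ 44713.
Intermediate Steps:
L = 1/124 ≈ 0.0080645
(L + v)*(-271) = (1/124 - 165)*(-271) = -20459/124*(-271) = 5544389/124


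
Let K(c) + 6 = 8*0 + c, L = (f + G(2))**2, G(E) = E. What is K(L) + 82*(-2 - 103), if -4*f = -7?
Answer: -137631/16 ≈ -8601.9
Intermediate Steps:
f = 7/4 (f = -1/4*(-7) = 7/4 ≈ 1.7500)
L = 225/16 (L = (7/4 + 2)**2 = (15/4)**2 = 225/16 ≈ 14.063)
K(c) = -6 + c (K(c) = -6 + (8*0 + c) = -6 + (0 + c) = -6 + c)
K(L) + 82*(-2 - 103) = (-6 + 225/16) + 82*(-2 - 103) = 129/16 + 82*(-105) = 129/16 - 8610 = -137631/16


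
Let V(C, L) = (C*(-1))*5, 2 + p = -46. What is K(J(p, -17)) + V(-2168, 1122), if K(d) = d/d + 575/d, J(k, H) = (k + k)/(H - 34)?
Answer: 356687/32 ≈ 11146.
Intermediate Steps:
p = -48 (p = -2 - 46 = -48)
V(C, L) = -5*C (V(C, L) = -C*5 = -5*C)
J(k, H) = 2*k/(-34 + H) (J(k, H) = (2*k)/(-34 + H) = 2*k/(-34 + H))
K(d) = 1 + 575/d
K(J(p, -17)) + V(-2168, 1122) = (575 + 2*(-48)/(-34 - 17))/((2*(-48)/(-34 - 17))) - 5*(-2168) = (575 + 2*(-48)/(-51))/((2*(-48)/(-51))) + 10840 = (575 + 2*(-48)*(-1/51))/((2*(-48)*(-1/51))) + 10840 = (575 + 32/17)/(32/17) + 10840 = (17/32)*(9807/17) + 10840 = 9807/32 + 10840 = 356687/32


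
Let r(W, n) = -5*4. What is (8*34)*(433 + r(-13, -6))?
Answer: 112336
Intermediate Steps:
r(W, n) = -20
(8*34)*(433 + r(-13, -6)) = (8*34)*(433 - 20) = 272*413 = 112336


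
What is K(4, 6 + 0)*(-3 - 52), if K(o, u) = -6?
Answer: 330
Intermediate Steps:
K(4, 6 + 0)*(-3 - 52) = -6*(-3 - 52) = -6*(-55) = 330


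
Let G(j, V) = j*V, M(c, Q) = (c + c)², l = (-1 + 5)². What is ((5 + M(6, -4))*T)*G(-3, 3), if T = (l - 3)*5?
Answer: -87165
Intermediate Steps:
l = 16 (l = 4² = 16)
M(c, Q) = 4*c² (M(c, Q) = (2*c)² = 4*c²)
G(j, V) = V*j
T = 65 (T = (16 - 3)*5 = 13*5 = 65)
((5 + M(6, -4))*T)*G(-3, 3) = ((5 + 4*6²)*65)*(3*(-3)) = ((5 + 4*36)*65)*(-9) = ((5 + 144)*65)*(-9) = (149*65)*(-9) = 9685*(-9) = -87165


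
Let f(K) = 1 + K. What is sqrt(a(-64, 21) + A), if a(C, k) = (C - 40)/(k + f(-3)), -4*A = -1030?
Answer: sqrt(363926)/38 ≈ 15.875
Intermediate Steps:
A = 515/2 (A = -1/4*(-1030) = 515/2 ≈ 257.50)
a(C, k) = (-40 + C)/(-2 + k) (a(C, k) = (C - 40)/(k + (1 - 3)) = (-40 + C)/(k - 2) = (-40 + C)/(-2 + k))
sqrt(a(-64, 21) + A) = sqrt((-40 - 64)/(-2 + 21) + 515/2) = sqrt(-104/19 + 515/2) = sqrt(9577/38) = sqrt(363926)/38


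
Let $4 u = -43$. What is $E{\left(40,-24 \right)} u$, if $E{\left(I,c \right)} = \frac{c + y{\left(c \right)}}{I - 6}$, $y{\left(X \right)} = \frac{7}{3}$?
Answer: $\frac{2795}{408} \approx 6.8505$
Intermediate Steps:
$y{\left(X \right)} = \frac{7}{3}$ ($y{\left(X \right)} = 7 \cdot \frac{1}{3} = \frac{7}{3}$)
$u = - \frac{43}{4}$ ($u = \frac{1}{4} \left(-43\right) = - \frac{43}{4} \approx -10.75$)
$E{\left(I,c \right)} = \frac{\frac{7}{3} + c}{-6 + I}$ ($E{\left(I,c \right)} = \frac{c + \frac{7}{3}}{I - 6} = \frac{\frac{7}{3} + c}{-6 + I}$)
$E{\left(40,-24 \right)} u = \frac{\frac{7}{3} - 24}{-6 + 40} \left(- \frac{43}{4}\right) = \frac{1}{34} \left(- \frac{65}{3}\right) \left(- \frac{43}{4}\right) = \left(- \frac{65}{102}\right) \left(- \frac{43}{4}\right) = \frac{2795}{408}$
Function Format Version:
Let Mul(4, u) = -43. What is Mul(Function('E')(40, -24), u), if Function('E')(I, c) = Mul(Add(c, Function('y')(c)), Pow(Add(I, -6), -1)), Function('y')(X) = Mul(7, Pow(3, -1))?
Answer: Rational(2795, 408) ≈ 6.8505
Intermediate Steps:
Function('y')(X) = Rational(7, 3) (Function('y')(X) = Mul(7, Rational(1, 3)) = Rational(7, 3))
u = Rational(-43, 4) (u = Mul(Rational(1, 4), -43) = Rational(-43, 4) ≈ -10.750)
Function('E')(I, c) = Mul(Pow(Add(-6, I), -1), Add(Rational(7, 3), c)) (Function('E')(I, c) = Mul(Add(c, Rational(7, 3)), Pow(Add(I, -6), -1)) = Mul(Add(Rational(7, 3), c), Pow(Add(-6, I), -1)) = Mul(Pow(Add(-6, I), -1), Add(Rational(7, 3), c)))
Mul(Function('E')(40, -24), u) = Mul(Mul(Pow(Add(-6, 40), -1), Add(Rational(7, 3), -24)), Rational(-43, 4)) = Mul(Mul(Pow(34, -1), Rational(-65, 3)), Rational(-43, 4)) = Mul(Mul(Rational(1, 34), Rational(-65, 3)), Rational(-43, 4)) = Mul(Rational(-65, 102), Rational(-43, 4)) = Rational(2795, 408)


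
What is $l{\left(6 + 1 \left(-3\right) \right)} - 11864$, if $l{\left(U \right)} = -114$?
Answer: $-11978$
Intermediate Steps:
$l{\left(6 + 1 \left(-3\right) \right)} - 11864 = -114 - 11864 = -11978$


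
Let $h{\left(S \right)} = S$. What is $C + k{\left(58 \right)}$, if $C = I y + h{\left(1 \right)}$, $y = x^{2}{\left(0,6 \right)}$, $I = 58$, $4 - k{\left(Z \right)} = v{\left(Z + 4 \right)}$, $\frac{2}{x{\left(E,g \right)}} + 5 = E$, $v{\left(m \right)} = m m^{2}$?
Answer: $- \frac{5957843}{25} \approx -2.3831 \cdot 10^{5}$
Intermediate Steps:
$v{\left(m \right)} = m^{3}$
$x{\left(E,g \right)} = \frac{2}{-5 + E}$
$k{\left(Z \right)} = 4 - \left(4 + Z\right)^{3}$ ($k{\left(Z \right)} = 4 - \left(Z + 4\right)^{3} = 4 - \left(4 + Z\right)^{3}$)
$y = \frac{4}{25}$ ($y = \left(\frac{2}{-5 + 0}\right)^{2} = \left(\frac{2}{-5}\right)^{2} = \left(2 \left(- \frac{1}{5}\right)\right)^{2} = \left(- \frac{2}{5}\right)^{2} = \frac{4}{25} \approx 0.16$)
$C = \frac{257}{25}$ ($C = 58 \cdot \frac{4}{25} + 1 = \frac{232}{25} + 1 = \frac{257}{25} \approx 10.28$)
$C + k{\left(58 \right)} = \frac{257}{25} + \left(4 - \left(4 + 58\right)^{3}\right) = \frac{257}{25} + \left(4 - 62^{3}\right) = \frac{257}{25} + \left(4 - 238328\right) = \frac{257}{25} - 238324 = - \frac{5957843}{25}$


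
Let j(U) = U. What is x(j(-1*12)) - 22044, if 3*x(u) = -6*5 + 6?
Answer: -22052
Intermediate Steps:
x(u) = -8 (x(u) = (-6*5 + 6)/3 = (-30 + 6)/3 = (⅓)*(-24) = -8)
x(j(-1*12)) - 22044 = -8 - 22044 = -22052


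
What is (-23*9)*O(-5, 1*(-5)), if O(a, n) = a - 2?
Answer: 1449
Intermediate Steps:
O(a, n) = -2 + a
(-23*9)*O(-5, 1*(-5)) = (-23*9)*(-2 - 5) = -207*(-7) = 1449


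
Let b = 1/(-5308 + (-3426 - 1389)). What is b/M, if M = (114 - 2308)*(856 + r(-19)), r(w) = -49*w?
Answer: 1/39689023394 ≈ 2.5196e-11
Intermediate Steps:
b = -1/10123 (b = 1/(-5308 - 4815) = 1/(-10123) = -1/10123 ≈ -9.8785e-5)
M = -3920678 (M = (114 - 2308)*(856 - 49*(-19)) = -2194*(856 + 931) = -2194*1787 = -3920678)
b/M = -1/10123/(-3920678) = -1/10123*(-1/3920678) = 1/39689023394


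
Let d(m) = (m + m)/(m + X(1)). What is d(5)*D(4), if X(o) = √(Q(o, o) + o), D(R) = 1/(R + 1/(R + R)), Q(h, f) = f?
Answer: 400/759 - 80*√2/759 ≈ 0.37795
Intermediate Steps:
D(R) = 1/(R + 1/(2*R))
X(o) = √2*√o (X(o) = √(o + o) = √(2*o) = √2*√o)
d(m) = 2*m/(m + √2) (d(m) = (m + m)/(m + √2*√1) = (2*m)/(m + √2*1) = (2*m)/(m + √2) = 2*m/(m + √2))
d(5)*D(4) = (2*5/(5 + √2))*(2*4/(1 + 2*4²)) = (10/(5 + √2))*(2*4/(1 + 2*16)) = (10/(5 + √2))*(2*4/(1 + 32)) = (10/(5 + √2))*(2*4/33) = (10/(5 + √2))*(2*4*(1/33)) = (10/(5 + √2))*(8/33) = 80/(33*(5 + √2))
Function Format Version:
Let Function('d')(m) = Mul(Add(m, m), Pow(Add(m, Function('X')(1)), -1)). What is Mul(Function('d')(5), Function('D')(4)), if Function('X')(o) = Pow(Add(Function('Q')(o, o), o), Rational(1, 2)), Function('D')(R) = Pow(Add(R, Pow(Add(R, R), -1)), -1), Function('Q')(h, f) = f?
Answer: Add(Rational(400, 759), Mul(Rational(-80, 759), Pow(2, Rational(1, 2)))) ≈ 0.37795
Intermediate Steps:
Function('D')(R) = Pow(Add(R, Mul(Rational(1, 2), Pow(R, -1))), -1) (Function('D')(R) = Pow(Add(R, Pow(Mul(2, R), -1)), -1) = Pow(Add(R, Mul(Rational(1, 2), Pow(R, -1))), -1))
Function('X')(o) = Mul(Pow(2, Rational(1, 2)), Pow(o, Rational(1, 2))) (Function('X')(o) = Pow(Add(o, o), Rational(1, 2)) = Pow(Mul(2, o), Rational(1, 2)) = Mul(Pow(2, Rational(1, 2)), Pow(o, Rational(1, 2))))
Function('d')(m) = Mul(2, m, Pow(Add(m, Pow(2, Rational(1, 2))), -1)) (Function('d')(m) = Mul(Add(m, m), Pow(Add(m, Mul(Pow(2, Rational(1, 2)), Pow(1, Rational(1, 2)))), -1)) = Mul(Mul(2, m), Pow(Add(m, Mul(Pow(2, Rational(1, 2)), 1)), -1)) = Mul(Mul(2, m), Pow(Add(m, Pow(2, Rational(1, 2))), -1)) = Mul(2, m, Pow(Add(m, Pow(2, Rational(1, 2))), -1)))
Mul(Function('d')(5), Function('D')(4)) = Mul(Mul(2, 5, Pow(Add(5, Pow(2, Rational(1, 2))), -1)), Mul(2, 4, Pow(Add(1, Mul(2, Pow(4, 2))), -1))) = Mul(Mul(10, Pow(Add(5, Pow(2, Rational(1, 2))), -1)), Mul(2, 4, Pow(Add(1, Mul(2, 16)), -1))) = Mul(Mul(10, Pow(Add(5, Pow(2, Rational(1, 2))), -1)), Mul(2, 4, Pow(Add(1, 32), -1))) = Mul(Mul(10, Pow(Add(5, Pow(2, Rational(1, 2))), -1)), Mul(2, 4, Pow(33, -1))) = Mul(Mul(10, Pow(Add(5, Pow(2, Rational(1, 2))), -1)), Mul(2, 4, Rational(1, 33))) = Mul(Mul(10, Pow(Add(5, Pow(2, Rational(1, 2))), -1)), Rational(8, 33)) = Mul(Rational(80, 33), Pow(Add(5, Pow(2, Rational(1, 2))), -1))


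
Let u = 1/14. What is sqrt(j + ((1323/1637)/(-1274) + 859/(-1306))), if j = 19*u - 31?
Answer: I*sqrt(1146902988283609830)/194550902 ≈ 5.5047*I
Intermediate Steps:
u = 1/14 ≈ 0.071429
j = -415/14 (j = 19*(1/14) - 31 = 19/14 - 31 = -415/14 ≈ -29.643)
sqrt(j + ((1323/1637)/(-1274) + 859/(-1306))) = sqrt(-415/14 + ((1323/1637)/(-1274) + 859/(-1306))) = sqrt(-415/14 + ((1323*(1/1637))*(-1/1274) + 859*(-1/1306))) = sqrt(-415/14 + ((1323/1637)*(-1/1274) - 859/1306)) = sqrt(-415/14 + (-27/42562 - 859/1306)) = sqrt(-415/14 - 9149005/13896493) = sqrt(-5895130665/194550902) = I*sqrt(1146902988283609830)/194550902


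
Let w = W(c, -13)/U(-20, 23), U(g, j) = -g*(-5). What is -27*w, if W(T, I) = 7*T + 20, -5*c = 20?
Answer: -54/25 ≈ -2.1600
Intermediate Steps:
U(g, j) = 5*g
c = -4 (c = -⅕*20 = -4)
W(T, I) = 20 + 7*T
w = 2/25 (w = (20 + 7*(-4))/((5*(-20))) = (20 - 28)/(-100) = -8*(-1/100) = 2/25 ≈ 0.080000)
-27*w = -27*2/25 = -54/25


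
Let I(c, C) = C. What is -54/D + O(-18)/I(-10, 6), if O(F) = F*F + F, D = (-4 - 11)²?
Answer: 1269/25 ≈ 50.760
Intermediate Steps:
D = 225 (D = (-15)² = 225)
O(F) = F + F² (O(F) = F² + F = F + F²)
-54/D + O(-18)/I(-10, 6) = -54/225 - 18*(1 - 18)/6 = -54*1/225 - 18*(-17)*(⅙) = -6/25 + 306*(⅙) = -6/25 + 51 = 1269/25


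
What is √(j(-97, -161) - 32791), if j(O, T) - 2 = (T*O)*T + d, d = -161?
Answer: I*√2547287 ≈ 1596.0*I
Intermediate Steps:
j(O, T) = -159 + O*T² (j(O, T) = 2 + ((T*O)*T - 161) = 2 + ((O*T)*T - 161) = 2 + (O*T² - 161) = 2 + (-161 + O*T²) = -159 + O*T²)
√(j(-97, -161) - 32791) = √((-159 - 97*(-161)²) - 32791) = √((-159 - 97*25921) - 32791) = √((-159 - 2514337) - 32791) = √(-2514496 - 32791) = √(-2547287) = I*√2547287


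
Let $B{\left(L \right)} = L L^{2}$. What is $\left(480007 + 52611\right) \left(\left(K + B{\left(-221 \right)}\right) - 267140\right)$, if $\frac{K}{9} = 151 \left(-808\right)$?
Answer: $-6476141143114$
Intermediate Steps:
$B{\left(L \right)} = L^{3}$
$K = -1098072$ ($K = 9 \cdot 151 \left(-808\right) = 9 \left(-122008\right) = -1098072$)
$\left(480007 + 52611\right) \left(\left(K + B{\left(-221 \right)}\right) - 267140\right) = \left(480007 + 52611\right) \left(\left(-1098072 + \left(-221\right)^{3}\right) - 267140\right) = 532618 \left(\left(-1098072 - 10793861\right) - 267140\right) = 532618 \left(-11891933 - 267140\right) = 532618 \left(-12159073\right) = -6476141143114$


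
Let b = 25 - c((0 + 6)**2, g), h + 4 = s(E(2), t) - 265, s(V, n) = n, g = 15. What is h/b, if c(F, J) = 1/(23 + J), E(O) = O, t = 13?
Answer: -9728/949 ≈ -10.251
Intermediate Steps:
h = -256 (h = -4 + (13 - 265) = -4 - 252 = -256)
b = 949/38 (b = 25 - 1/(23 + 15) = 25 - 1/38 = 949/38 ≈ 24.974)
h/b = -256/949/38 = -256*38/949 = -9728/949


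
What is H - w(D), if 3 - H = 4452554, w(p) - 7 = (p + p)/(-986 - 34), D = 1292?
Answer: -66788332/15 ≈ -4.4526e+6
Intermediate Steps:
w(p) = 7 - p/510 (w(p) = 7 + (p + p)/(-986 - 34) = 7 + (2*p)/(-1020) = 7 + (2*p)*(-1/1020) = 7 - p/510)
H = -4452551 (H = 3 - 1*4452554 = 3 - 4452554 = -4452551)
H - w(D) = -4452551 - (7 - 1/510*1292) = -4452551 - (7 - 38/15) = -4452551 - 1*67/15 = -4452551 - 67/15 = -66788332/15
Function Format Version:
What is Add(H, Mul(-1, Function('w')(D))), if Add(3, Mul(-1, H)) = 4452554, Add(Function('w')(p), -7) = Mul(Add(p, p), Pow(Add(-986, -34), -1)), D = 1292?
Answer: Rational(-66788332, 15) ≈ -4.4526e+6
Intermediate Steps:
Function('w')(p) = Add(7, Mul(Rational(-1, 510), p)) (Function('w')(p) = Add(7, Mul(Add(p, p), Pow(Add(-986, -34), -1))) = Add(7, Mul(Mul(2, p), Pow(-1020, -1))) = Add(7, Mul(Mul(2, p), Rational(-1, 1020))) = Add(7, Mul(Rational(-1, 510), p)))
H = -4452551 (H = Add(3, Mul(-1, 4452554)) = Add(3, -4452554) = -4452551)
Add(H, Mul(-1, Function('w')(D))) = Add(-4452551, Mul(-1, Add(7, Mul(Rational(-1, 510), 1292)))) = Add(-4452551, Mul(-1, Add(7, Rational(-38, 15)))) = Add(-4452551, Mul(-1, Rational(67, 15))) = Add(-4452551, Rational(-67, 15)) = Rational(-66788332, 15)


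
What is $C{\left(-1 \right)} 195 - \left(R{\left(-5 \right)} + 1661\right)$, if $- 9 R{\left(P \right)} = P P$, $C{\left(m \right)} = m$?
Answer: $- \frac{16679}{9} \approx -1853.2$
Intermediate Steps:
$R{\left(P \right)} = - \frac{P^{2}}{9}$ ($R{\left(P \right)} = - \frac{P P}{9} = - \frac{P^{2}}{9}$)
$C{\left(-1 \right)} 195 - \left(R{\left(-5 \right)} + 1661\right) = \left(-1\right) 195 - \left(- \frac{\left(-5\right)^{2}}{9} + 1661\right) = -195 - \left(\left(- \frac{1}{9}\right) 25 + 1661\right) = -195 - \left(- \frac{25}{9} + 1661\right) = -195 - \frac{14924}{9} = - \frac{16679}{9}$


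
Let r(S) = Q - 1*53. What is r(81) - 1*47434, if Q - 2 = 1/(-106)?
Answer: -5033411/106 ≈ -47485.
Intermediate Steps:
Q = 211/106 (Q = 2 + 1/(-106) = 2 - 1/106 = 211/106 ≈ 1.9906)
r(S) = -5407/106 (r(S) = 211/106 - 1*53 = 211/106 - 53 = -5407/106)
r(81) - 1*47434 = -5407/106 - 1*47434 = -5407/106 - 47434 = -5033411/106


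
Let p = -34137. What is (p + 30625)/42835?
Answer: -3512/42835 ≈ -0.081989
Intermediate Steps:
(p + 30625)/42835 = (-34137 + 30625)/42835 = -3512*1/42835 = -3512/42835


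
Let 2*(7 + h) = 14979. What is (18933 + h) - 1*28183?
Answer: -3535/2 ≈ -1767.5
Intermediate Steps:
h = 14965/2 (h = -7 + (1/2)*14979 = -7 + 14979/2 = 14965/2 ≈ 7482.5)
(18933 + h) - 1*28183 = (18933 + 14965/2) - 1*28183 = 52831/2 - 28183 = -3535/2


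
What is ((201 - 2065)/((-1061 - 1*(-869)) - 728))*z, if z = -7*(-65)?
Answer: 21203/23 ≈ 921.87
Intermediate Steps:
z = 455
((201 - 2065)/((-1061 - 1*(-869)) - 728))*z = ((201 - 2065)/((-1061 - 1*(-869)) - 728))*455 = -1864/((-1061 + 869) - 728)*455 = -1864/(-192 - 728)*455 = -1864/(-920)*455 = -1864*(-1/920)*455 = (233/115)*455 = 21203/23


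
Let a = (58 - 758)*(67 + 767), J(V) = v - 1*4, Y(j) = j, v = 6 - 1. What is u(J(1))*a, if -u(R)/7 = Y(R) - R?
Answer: 0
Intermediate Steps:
v = 5
J(V) = 1 (J(V) = 5 - 1*4 = 5 - 4 = 1)
u(R) = 0 (u(R) = -7*(R - R) = -7*0 = 0)
a = -583800 (a = -700*834 = -583800)
u(J(1))*a = 0*(-583800) = 0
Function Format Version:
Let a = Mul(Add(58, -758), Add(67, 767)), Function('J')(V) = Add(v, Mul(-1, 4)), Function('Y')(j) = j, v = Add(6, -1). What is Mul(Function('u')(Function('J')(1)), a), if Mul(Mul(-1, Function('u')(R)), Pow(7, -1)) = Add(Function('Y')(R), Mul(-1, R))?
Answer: 0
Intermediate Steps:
v = 5
Function('J')(V) = 1 (Function('J')(V) = Add(5, Mul(-1, 4)) = Add(5, -4) = 1)
Function('u')(R) = 0 (Function('u')(R) = Mul(-7, Add(R, Mul(-1, R))) = Mul(-7, 0) = 0)
a = -583800 (a = Mul(-700, 834) = -583800)
Mul(Function('u')(Function('J')(1)), a) = Mul(0, -583800) = 0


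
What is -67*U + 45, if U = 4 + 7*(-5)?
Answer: 2122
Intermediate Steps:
U = -31 (U = 4 - 35 = -31)
-67*U + 45 = -67*(-31) + 45 = 2077 + 45 = 2122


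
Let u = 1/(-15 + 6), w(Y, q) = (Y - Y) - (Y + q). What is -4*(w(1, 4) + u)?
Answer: 184/9 ≈ 20.444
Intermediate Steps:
w(Y, q) = -Y - q (w(Y, q) = 0 + (-Y - q) = -Y - q)
u = -1/9 (u = 1/(-9) = -1/9 ≈ -0.11111)
-4*(w(1, 4) + u) = -4*((-1*1 - 1*4) - 1/9) = -4*((-1 - 4) - 1/9) = -4*(-5 - 1/9) = -4*(-46/9) = 184/9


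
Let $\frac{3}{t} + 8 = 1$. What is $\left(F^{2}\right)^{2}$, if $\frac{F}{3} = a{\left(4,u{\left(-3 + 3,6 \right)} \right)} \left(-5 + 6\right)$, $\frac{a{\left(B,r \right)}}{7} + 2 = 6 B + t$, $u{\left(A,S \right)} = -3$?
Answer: $42110733681$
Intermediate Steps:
$t = - \frac{3}{7}$ ($t = \frac{3}{-8 + 1} = \frac{3}{-7} = 3 \left(- \frac{1}{7}\right) = - \frac{3}{7} \approx -0.42857$)
$a{\left(B,r \right)} = -17 + 42 B$ ($a{\left(B,r \right)} = -14 + 7 \left(6 B - \frac{3}{7}\right) = -14 + 7 \left(- \frac{3}{7} + 6 B\right) = -14 + \left(-3 + 42 B\right) = -17 + 42 B$)
$F = 453$ ($F = 3 \left(-17 + 42 \cdot 4\right) \left(-5 + 6\right) = 3 \left(-17 + 168\right) 1 = 3 \cdot 151 \cdot 1 = 3 \cdot 151 = 453$)
$\left(F^{2}\right)^{2} = \left(453^{2}\right)^{2} = 205209^{2} = 42110733681$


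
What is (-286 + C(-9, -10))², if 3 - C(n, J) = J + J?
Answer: 69169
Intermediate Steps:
C(n, J) = 3 - 2*J (C(n, J) = 3 - (J + J) = 3 - 2*J)
(-286 + C(-9, -10))² = (-286 + (3 - 2*(-10)))² = (-286 + (3 + 20))² = (-286 + 23)² = (-263)² = 69169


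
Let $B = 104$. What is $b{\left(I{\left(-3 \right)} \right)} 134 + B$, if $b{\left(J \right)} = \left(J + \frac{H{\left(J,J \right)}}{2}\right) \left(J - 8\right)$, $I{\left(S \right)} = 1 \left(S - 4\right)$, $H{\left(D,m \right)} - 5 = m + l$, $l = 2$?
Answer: $14174$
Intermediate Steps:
$H{\left(D,m \right)} = 7 + m$ ($H{\left(D,m \right)} = 5 + \left(m + 2\right) = 5 + \left(2 + m\right) = 7 + m$)
$I{\left(S \right)} = -4 + S$ ($I{\left(S \right)} = 1 \left(-4 + S\right) = -4 + S$)
$b{\left(J \right)} = \left(-8 + J\right) \left(\frac{7}{2} + \frac{3 J}{2}\right)$ ($b{\left(J \right)} = \left(J + \frac{7 + J}{2}\right) \left(J - 8\right) = \left(J + \left(7 + J\right) \frac{1}{2}\right) \left(-8 + J\right) = \left(J + \left(\frac{7}{2} + \frac{J}{2}\right)\right) \left(-8 + J\right) = \left(\frac{7}{2} + \frac{3 J}{2}\right) \left(-8 + J\right) = \left(-8 + J\right) \left(\frac{7}{2} + \frac{3 J}{2}\right)$)
$b{\left(I{\left(-3 \right)} \right)} 134 + B = \left(-28 - \frac{17 \left(-4 - 3\right)}{2} + \frac{3 \left(-4 - 3\right)^{2}}{2}\right) 134 + 104 = \left(-28 - - \frac{119}{2} + \frac{3 \left(-7\right)^{2}}{2}\right) 134 + 104 = \left(-28 + \frac{119}{2} + \frac{3}{2} \cdot 49\right) 134 + 104 = \left(-28 + \frac{119}{2} + \frac{147}{2}\right) 134 + 104 = 105 \cdot 134 + 104 = 14070 + 104 = 14174$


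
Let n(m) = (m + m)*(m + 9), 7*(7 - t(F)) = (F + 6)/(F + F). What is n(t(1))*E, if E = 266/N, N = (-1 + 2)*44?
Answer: 53599/44 ≈ 1218.2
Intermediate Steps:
t(F) = 7 - (6 + F)/(14*F) (t(F) = 7 - (F + 6)/(7*(F + F)) = 7 - (6 + F)/(7*(2*F)) = 7 - (6 + F)*1/(2*F)/7 = 7 - (6 + F)/(14*F))
N = 44 (N = 1*44 = 44)
n(m) = 2*m*(9 + m) (n(m) = (2*m)*(9 + m) = 2*m*(9 + m))
E = 133/22 (E = 266/44 = 266*(1/44) = 133/22 ≈ 6.0455)
n(t(1))*E = (2*((1/14)*(-6 + 97*1)/1)*(9 + (1/14)*(-6 + 97*1)/1))*(133/22) = (2*((1/14)*1*(-6 + 97))*(9 + (1/14)*1*(-6 + 97)))*(133/22) = (2*((1/14)*1*91)*(9 + (1/14)*1*91))*(133/22) = (2*(13/2)*(9 + 13/2))*(133/22) = (2*(13/2)*(31/2))*(133/22) = (403/2)*(133/22) = 53599/44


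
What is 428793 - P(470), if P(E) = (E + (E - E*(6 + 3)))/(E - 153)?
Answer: 135930671/317 ≈ 4.2880e+5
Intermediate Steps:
P(E) = -7*E/(-153 + E) (P(E) = (E + (E - E*9))/(-153 + E) = (E + (E - 9*E))/(-153 + E) = (E - 8*E)/(-153 + E) = (-7*E)/(-153 + E) = -7*E/(-153 + E))
428793 - P(470) = 428793 - (-7)*470/(-153 + 470) = 428793 - (-7)*470/317 = 428793 - 1*(-3290/317) = 428793 + 3290/317 = 135930671/317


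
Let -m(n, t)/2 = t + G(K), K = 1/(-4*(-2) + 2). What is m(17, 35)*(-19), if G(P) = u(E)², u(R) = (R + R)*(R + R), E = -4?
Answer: 156978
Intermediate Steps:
u(R) = 4*R² (u(R) = (2*R)*(2*R) = 4*R²)
K = ⅒ (K = 1/(8 + 2) = 1/10 = ⅒ ≈ 0.10000)
G(P) = 4096 (G(P) = (4*(-4)²)² = (4*16)² = 64² = 4096)
m(n, t) = -8192 - 2*t (m(n, t) = -2*(t + 4096) = -2*(4096 + t) = -8192 - 2*t)
m(17, 35)*(-19) = (-8192 - 2*35)*(-19) = (-8192 - 70)*(-19) = -8262*(-19) = 156978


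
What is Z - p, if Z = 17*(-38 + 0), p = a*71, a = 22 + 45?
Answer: -5403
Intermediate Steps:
a = 67
p = 4757 (p = 67*71 = 4757)
Z = -646 (Z = 17*(-38) = -646)
Z - p = -646 - 1*4757 = -646 - 4757 = -5403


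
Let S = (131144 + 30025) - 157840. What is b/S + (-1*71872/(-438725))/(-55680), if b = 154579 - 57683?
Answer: 36984303173533/1270648506750 ≈ 29.107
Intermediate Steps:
S = 3329 (S = 161169 - 157840 = 3329)
b = 96896
b/S + (-1*71872/(-438725))/(-55680) = 96896/3329 + (-1*71872/(-438725))/(-55680) = 96896*(1/3329) - 71872*(-1/438725)*(-1/55680) = 96896/3329 + (71872/438725)*(-1/55680) = 96896/3329 - 1123/381690750 = 36984303173533/1270648506750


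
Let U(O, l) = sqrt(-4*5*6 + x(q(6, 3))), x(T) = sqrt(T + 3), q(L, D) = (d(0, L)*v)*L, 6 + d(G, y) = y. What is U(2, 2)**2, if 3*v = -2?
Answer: -120 + sqrt(3) ≈ -118.27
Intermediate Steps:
v = -2/3 (v = (1/3)*(-2) = -2/3 ≈ -0.66667)
d(G, y) = -6 + y
q(L, D) = L*(4 - 2*L/3) (q(L, D) = ((-6 + L)*(-2/3))*L = (4 - 2*L/3)*L = L*(4 - 2*L/3))
x(T) = sqrt(3 + T)
U(O, l) = sqrt(-120 + sqrt(3)) (U(O, l) = sqrt(-4*5*6 + sqrt(3 + (2/3)*6*(6 - 1*6))) = sqrt(-20*6 + sqrt(3 + (2/3)*6*(6 - 6))) = sqrt(-120 + sqrt(3 + (2/3)*6*0)) = sqrt(-120 + sqrt(3 + 0)) = sqrt(-120 + sqrt(3)))
U(2, 2)**2 = (sqrt(-120 + sqrt(3)))**2 = -120 + sqrt(3)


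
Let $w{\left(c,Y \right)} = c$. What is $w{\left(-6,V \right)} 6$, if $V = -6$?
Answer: $-36$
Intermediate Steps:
$w{\left(-6,V \right)} 6 = \left(-6\right) 6 = -36$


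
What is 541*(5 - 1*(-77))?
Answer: 44362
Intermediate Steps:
541*(5 - 1*(-77)) = 541*(5 + 77) = 541*82 = 44362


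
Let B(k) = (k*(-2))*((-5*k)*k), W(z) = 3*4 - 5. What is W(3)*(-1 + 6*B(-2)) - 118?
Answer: -3485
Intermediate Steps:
W(z) = 7 (W(z) = 12 - 5 = 7)
B(k) = 10*k**3 (B(k) = (-2*k)*(-5*k**2) = 10*k**3)
W(3)*(-1 + 6*B(-2)) - 118 = 7*(-1 + 6*(10*(-2)**3)) - 118 = 7*(-1 + 6*(10*(-8))) - 118 = 7*(-1 + 6*(-80)) - 118 = 7*(-1 - 480) - 118 = 7*(-481) - 118 = -3367 - 118 = -3485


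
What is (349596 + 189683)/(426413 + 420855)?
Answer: 539279/847268 ≈ 0.63649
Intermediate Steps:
(349596 + 189683)/(426413 + 420855) = 539279/847268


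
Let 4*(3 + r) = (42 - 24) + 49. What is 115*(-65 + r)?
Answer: -23575/4 ≈ -5893.8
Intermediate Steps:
r = 55/4 (r = -3 + ((42 - 24) + 49)/4 = -3 + (18 + 49)/4 = -3 + (1/4)*67 = -3 + 67/4 = 55/4 ≈ 13.750)
115*(-65 + r) = 115*(-65 + 55/4) = 115*(-205/4) = -23575/4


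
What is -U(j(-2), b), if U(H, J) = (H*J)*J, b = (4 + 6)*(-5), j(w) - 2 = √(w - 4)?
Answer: -5000 - 2500*I*√6 ≈ -5000.0 - 6123.7*I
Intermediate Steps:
j(w) = 2 + √(-4 + w) (j(w) = 2 + √(w - 4) = 2 + √(-4 + w))
b = -50 (b = 10*(-5) = -50)
U(H, J) = H*J²
-U(j(-2), b) = -(2 + √(-4 - 2))*(-50)² = -(2 + √(-6))*2500 = -(2 + I*√6)*2500 = -(5000 + 2500*I*√6) = -5000 - 2500*I*√6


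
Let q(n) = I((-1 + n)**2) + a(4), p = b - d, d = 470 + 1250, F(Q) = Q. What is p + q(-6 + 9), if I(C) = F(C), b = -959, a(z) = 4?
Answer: -2671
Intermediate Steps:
I(C) = C
d = 1720
p = -2679 (p = -959 - 1*1720 = -959 - 1720 = -2679)
q(n) = 4 + (-1 + n)**2 (q(n) = (-1 + n)**2 + 4 = 4 + (-1 + n)**2)
p + q(-6 + 9) = -2679 + (4 + (-1 + (-6 + 9))**2) = -2679 + (4 + (-1 + 3)**2) = -2679 + (4 + 2**2) = -2679 + (4 + 4) = -2679 + 8 = -2671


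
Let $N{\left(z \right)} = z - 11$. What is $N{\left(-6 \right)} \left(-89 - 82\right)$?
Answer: $2907$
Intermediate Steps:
$N{\left(z \right)} = -11 + z$
$N{\left(-6 \right)} \left(-89 - 82\right) = \left(-11 - 6\right) \left(-89 - 82\right) = \left(-17\right) \left(-171\right) = 2907$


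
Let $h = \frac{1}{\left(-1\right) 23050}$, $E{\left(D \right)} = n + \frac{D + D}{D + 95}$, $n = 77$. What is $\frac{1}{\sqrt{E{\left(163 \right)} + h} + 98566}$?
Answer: $\frac{293081072700}{28887828779035529} - \frac{5 \sqrt{27678379663398}}{28887828779035529} \approx 1.0145 \cdot 10^{-5}$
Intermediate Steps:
$E{\left(D \right)} = 77 + \frac{2 D}{95 + D}$ ($E{\left(D \right)} = 77 + \frac{D + D}{D + 95} = 77 + \frac{2 D}{95 + D}$)
$h = - \frac{1}{23050}$ ($h = \frac{1}{-23050} = - \frac{1}{23050} \approx -4.3384 \cdot 10^{-5}$)
$\frac{1}{\sqrt{E{\left(163 \right)} + h} + 98566} = \frac{1}{\sqrt{\frac{7315 + 79 \cdot 163}{95 + 163} - \frac{1}{23050}} + 98566} = \frac{1}{\sqrt{\frac{7315 + 12877}{258} - \frac{1}{23050}} + 98566} = \frac{1}{\sqrt{\frac{1}{258} \cdot 20192 - \frac{1}{23050}} + 98566} = \frac{1}{\sqrt{\frac{10096}{129} - \frac{1}{23050}} + 98566} = \frac{1}{\sqrt{\frac{232712671}{2973450}} + 98566} = \frac{1}{\frac{\sqrt{27678379663398}}{594690} + 98566} = \frac{1}{98566 + \frac{\sqrt{27678379663398}}{594690}}$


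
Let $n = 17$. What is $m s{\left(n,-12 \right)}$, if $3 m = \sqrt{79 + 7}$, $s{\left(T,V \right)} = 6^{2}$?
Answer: $12 \sqrt{86} \approx 111.28$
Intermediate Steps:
$s{\left(T,V \right)} = 36$
$m = \frac{\sqrt{86}}{3}$ ($m = \frac{\sqrt{79 + 7}}{3} = \frac{\sqrt{86}}{3} \approx 3.0912$)
$m s{\left(n,-12 \right)} = \frac{\sqrt{86}}{3} \cdot 36 = 12 \sqrt{86}$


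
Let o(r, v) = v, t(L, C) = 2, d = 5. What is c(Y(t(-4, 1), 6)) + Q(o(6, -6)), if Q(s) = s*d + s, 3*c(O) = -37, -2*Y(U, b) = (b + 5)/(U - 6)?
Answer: -145/3 ≈ -48.333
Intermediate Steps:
Y(U, b) = -(5 + b)/(2*(-6 + U)) (Y(U, b) = -(b + 5)/(2*(U - 6)) = -(5 + b)/(2*(-6 + U)))
c(O) = -37/3 (c(O) = (⅓)*(-37) = -37/3)
Q(s) = 6*s (Q(s) = s*5 + s = 5*s + s = 6*s)
c(Y(t(-4, 1), 6)) + Q(o(6, -6)) = -37/3 + 6*(-6) = -37/3 - 36 = -145/3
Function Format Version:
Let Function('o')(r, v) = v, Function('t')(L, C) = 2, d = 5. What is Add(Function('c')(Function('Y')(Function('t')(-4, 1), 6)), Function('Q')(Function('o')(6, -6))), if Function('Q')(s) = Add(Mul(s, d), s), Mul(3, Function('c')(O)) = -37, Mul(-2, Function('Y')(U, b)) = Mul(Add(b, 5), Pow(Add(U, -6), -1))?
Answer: Rational(-145, 3) ≈ -48.333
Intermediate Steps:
Function('Y')(U, b) = Mul(Rational(-1, 2), Pow(Add(-6, U), -1), Add(5, b)) (Function('Y')(U, b) = Mul(Rational(-1, 2), Mul(Add(b, 5), Pow(Add(U, -6), -1))) = Mul(Rational(-1, 2), Mul(Add(5, b), Pow(Add(-6, U), -1))) = Mul(Rational(-1, 2), Mul(Pow(Add(-6, U), -1), Add(5, b))) = Mul(Rational(-1, 2), Pow(Add(-6, U), -1), Add(5, b)))
Function('c')(O) = Rational(-37, 3) (Function('c')(O) = Mul(Rational(1, 3), -37) = Rational(-37, 3))
Function('Q')(s) = Mul(6, s) (Function('Q')(s) = Add(Mul(s, 5), s) = Add(Mul(5, s), s) = Mul(6, s))
Add(Function('c')(Function('Y')(Function('t')(-4, 1), 6)), Function('Q')(Function('o')(6, -6))) = Add(Rational(-37, 3), Mul(6, -6)) = Add(Rational(-37, 3), -36) = Rational(-145, 3)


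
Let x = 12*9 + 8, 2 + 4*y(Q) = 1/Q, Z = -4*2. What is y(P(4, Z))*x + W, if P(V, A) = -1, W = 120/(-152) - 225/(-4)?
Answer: -2397/76 ≈ -31.539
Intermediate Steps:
W = 4215/76 (W = 120*(-1/152) - 225*(-¼) = -15/19 + 225/4 = 4215/76 ≈ 55.461)
Z = -8
y(Q) = -½ + 1/(4*Q)
x = 116 (x = 108 + 8 = 116)
y(P(4, Z))*x + W = ((¼)*(1 - 2*(-1))/(-1))*116 + 4215/76 = ((¼)*(-1)*(1 + 2))*116 + 4215/76 = ((¼)*(-1)*3)*116 + 4215/76 = -¾*116 + 4215/76 = -87 + 4215/76 = -2397/76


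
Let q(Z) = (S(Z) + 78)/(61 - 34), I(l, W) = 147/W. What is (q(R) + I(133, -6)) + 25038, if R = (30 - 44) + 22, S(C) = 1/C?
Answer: 5403541/216 ≈ 25016.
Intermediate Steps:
R = 8 (R = -14 + 22 = 8)
q(Z) = 26/9 + 1/(27*Z) (q(Z) = (1/Z + 78)/(61 - 34) = (78 + 1/Z)/27 = (78 + 1/Z)*(1/27) = 26/9 + 1/(27*Z))
(q(R) + I(133, -6)) + 25038 = ((1/27)*(1 + 78*8)/8 + 147/(-6)) + 25038 = ((1/27)*(⅛)*(1 + 624) + 147*(-⅙)) + 25038 = ((1/27)*(⅛)*625 - 49/2) + 25038 = (625/216 - 49/2) + 25038 = -4667/216 + 25038 = 5403541/216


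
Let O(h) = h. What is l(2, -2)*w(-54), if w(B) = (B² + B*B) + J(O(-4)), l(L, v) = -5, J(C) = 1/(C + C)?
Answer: -233275/8 ≈ -29159.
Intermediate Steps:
J(C) = 1/(2*C)
w(B) = -⅛ + 2*B² (w(B) = (B² + B*B) + (½)/(-4) = (B² + B²) + (½)*(-¼) = 2*B² - ⅛ = -⅛ + 2*B²)
l(2, -2)*w(-54) = -5*(-⅛ + 2*(-54)²) = -5*(-⅛ + 2*2916) = -5*(-⅛ + 5832) = -5*46655/8 = -233275/8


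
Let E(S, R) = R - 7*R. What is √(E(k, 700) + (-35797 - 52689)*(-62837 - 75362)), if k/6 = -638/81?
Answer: √12228672514 ≈ 1.1058e+5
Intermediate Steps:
k = -1276/27 (k = 6*(-638/81) = -1276/27 ≈ -47.259)
E(S, R) = -6*R
√(E(k, 700) + (-35797 - 52689)*(-62837 - 75362)) = √(-6*700 + (-35797 - 52689)*(-62837 - 75362)) = √(-4200 - 88486*(-138199)) = √(-4200 + 12228676714) = √12228672514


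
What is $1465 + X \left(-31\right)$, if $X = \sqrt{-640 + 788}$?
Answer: $1465 - 62 \sqrt{37} \approx 1087.9$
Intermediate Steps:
$X = 2 \sqrt{37}$ ($X = \sqrt{148} = 2 \sqrt{37} \approx 12.166$)
$1465 + X \left(-31\right) = 1465 + 2 \sqrt{37} \left(-31\right) = 1465 - 62 \sqrt{37}$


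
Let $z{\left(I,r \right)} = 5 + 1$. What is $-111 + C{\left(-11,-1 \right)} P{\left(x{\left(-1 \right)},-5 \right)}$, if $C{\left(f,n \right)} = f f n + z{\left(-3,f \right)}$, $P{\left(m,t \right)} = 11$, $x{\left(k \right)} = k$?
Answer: $-1376$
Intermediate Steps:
$z{\left(I,r \right)} = 6$
$C{\left(f,n \right)} = 6 + n f^{2}$ ($C{\left(f,n \right)} = f f n + 6 = f^{2} n + 6 = n f^{2} + 6 = 6 + n f^{2}$)
$-111 + C{\left(-11,-1 \right)} P{\left(x{\left(-1 \right)},-5 \right)} = -111 + \left(6 - \left(-11\right)^{2}\right) 11 = -111 + \left(6 - 121\right) 11 = -111 - 1265 = -1376$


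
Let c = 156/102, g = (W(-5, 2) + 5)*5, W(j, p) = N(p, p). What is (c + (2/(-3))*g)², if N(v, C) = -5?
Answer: 676/289 ≈ 2.3391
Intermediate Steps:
W(j, p) = -5
g = 0 (g = (-5 + 5)*5 = 0*5 = 0)
c = 26/17 (c = 156*(1/102) = 26/17 ≈ 1.5294)
(c + (2/(-3))*g)² = (26/17 + (2/(-3))*0)² = (26/17 + (2*(-⅓))*0)² = (26/17 - ⅔*0)² = (26/17 + 0)² = (26/17)² = 676/289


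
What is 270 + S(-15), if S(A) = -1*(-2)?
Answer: 272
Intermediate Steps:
S(A) = 2
270 + S(-15) = 270 + 2 = 272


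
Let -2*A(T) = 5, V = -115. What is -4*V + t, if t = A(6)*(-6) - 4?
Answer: 471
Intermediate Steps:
A(T) = -5/2 (A(T) = -1/2*5 = -5/2)
t = 11 (t = -5/2*(-6) - 4 = 15 - 4 = 11)
-4*V + t = -4*(-115) + 11 = 460 + 11 = 471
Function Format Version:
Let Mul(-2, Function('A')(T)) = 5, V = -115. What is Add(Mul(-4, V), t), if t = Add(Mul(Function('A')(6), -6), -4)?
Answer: 471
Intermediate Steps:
Function('A')(T) = Rational(-5, 2) (Function('A')(T) = Mul(Rational(-1, 2), 5) = Rational(-5, 2))
t = 11 (t = Add(Mul(Rational(-5, 2), -6), -4) = Add(15, -4) = 11)
Add(Mul(-4, V), t) = Add(Mul(-4, -115), 11) = Add(460, 11) = 471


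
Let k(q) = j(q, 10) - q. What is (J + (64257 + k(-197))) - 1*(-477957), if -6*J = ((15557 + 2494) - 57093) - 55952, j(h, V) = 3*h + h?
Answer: 1672366/3 ≈ 5.5746e+5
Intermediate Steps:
j(h, V) = 4*h
k(q) = 3*q (k(q) = 4*q - q = 3*q)
J = 47497/3 (J = -(((15557 + 2494) - 57093) - 55952)/6 = -((18051 - 57093) - 55952)/6 = -(-39042 - 55952)/6 = -⅙*(-94994) = 47497/3 ≈ 15832.)
(J + (64257 + k(-197))) - 1*(-477957) = (47497/3 + (64257 + 3*(-197))) - 1*(-477957) = (47497/3 + (64257 - 591)) + 477957 = (47497/3 + 63666) + 477957 = 238495/3 + 477957 = 1672366/3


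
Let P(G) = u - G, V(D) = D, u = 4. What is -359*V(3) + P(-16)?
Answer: -1057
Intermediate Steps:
P(G) = 4 - G
-359*V(3) + P(-16) = -359*3 + (4 - 1*(-16)) = -1077 + (4 + 16) = -1077 + 20 = -1057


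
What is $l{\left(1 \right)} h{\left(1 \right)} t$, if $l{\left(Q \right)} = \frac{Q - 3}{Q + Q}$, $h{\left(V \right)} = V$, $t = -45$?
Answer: $45$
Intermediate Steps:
$l{\left(Q \right)} = \frac{-3 + Q}{2 Q}$
$l{\left(1 \right)} h{\left(1 \right)} t = \frac{-3 + 1}{2 \cdot 1} \cdot 1 \left(-45\right) = \frac{1}{2} \cdot 1 \left(-2\right) 1 \left(-45\right) = \left(-1\right) 1 \left(-45\right) = \left(-1\right) \left(-45\right) = 45$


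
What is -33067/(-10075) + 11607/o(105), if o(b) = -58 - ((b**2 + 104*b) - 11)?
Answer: 610268939/221569400 ≈ 2.7543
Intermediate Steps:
o(b) = -47 - b**2 - 104*b (o(b) = -58 - (-11 + b**2 + 104*b) = -58 + (11 - b**2 - 104*b) = -47 - b**2 - 104*b)
-33067/(-10075) + 11607/o(105) = -33067/(-10075) + 11607/(-47 - 1*105**2 - 104*105) = -33067*(-1/10075) + 11607/(-47 - 1*11025 - 10920) = 33067/10075 + 11607/(-47 - 11025 - 10920) = 33067/10075 + 11607/(-21992) = 33067/10075 + 11607*(-1/21992) = 33067/10075 - 11607/21992 = 610268939/221569400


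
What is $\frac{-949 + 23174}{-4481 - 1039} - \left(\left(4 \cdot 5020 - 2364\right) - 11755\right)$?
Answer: $- \frac{6585389}{1104} \approx -5965.0$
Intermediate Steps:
$\frac{-949 + 23174}{-4481 - 1039} - \left(\left(4 \cdot 5020 - 2364\right) - 11755\right) = \frac{22225}{-5520} - \left(\left(20080 - 2364\right) - 11755\right) = 22225 \left(- \frac{1}{5520}\right) - \left(17716 - 11755\right) = - \frac{4445}{1104} - 5961 = - \frac{6585389}{1104}$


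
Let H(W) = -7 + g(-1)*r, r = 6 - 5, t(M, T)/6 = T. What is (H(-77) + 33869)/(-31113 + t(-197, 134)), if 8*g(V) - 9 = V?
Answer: -33863/30309 ≈ -1.1173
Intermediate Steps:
t(M, T) = 6*T
g(V) = 9/8 + V/8
r = 1 (r = 6 - 1*5 = 6 - 5 = 1)
H(W) = -6 (H(W) = -7 + (9/8 + (⅛)*(-1))*1 = -7 + (9/8 - ⅛)*1 = -7 + 1*1 = -7 + 1 = -6)
(H(-77) + 33869)/(-31113 + t(-197, 134)) = (-6 + 33869)/(-31113 + 6*134) = 33863/(-31113 + 804) = 33863/(-30309) = 33863*(-1/30309) = -33863/30309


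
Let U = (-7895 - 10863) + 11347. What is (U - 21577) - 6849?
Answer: -35837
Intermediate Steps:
U = -7411 (U = -18758 + 11347 = -7411)
(U - 21577) - 6849 = (-7411 - 21577) - 6849 = -28988 - 6849 = -35837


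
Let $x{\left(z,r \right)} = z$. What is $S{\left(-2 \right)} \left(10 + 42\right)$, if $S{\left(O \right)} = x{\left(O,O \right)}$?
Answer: $-104$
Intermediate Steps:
$S{\left(O \right)} = O$
$S{\left(-2 \right)} \left(10 + 42\right) = - 2 \left(10 + 42\right) = \left(-2\right) 52 = -104$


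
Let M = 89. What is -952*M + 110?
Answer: -84618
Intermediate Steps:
-952*M + 110 = -952*89 + 110 = -84728 + 110 = -84618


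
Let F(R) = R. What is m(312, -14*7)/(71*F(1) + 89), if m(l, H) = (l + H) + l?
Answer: 263/80 ≈ 3.2875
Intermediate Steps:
m(l, H) = H + 2*l (m(l, H) = (H + l) + l = H + 2*l)
m(312, -14*7)/(71*F(1) + 89) = (-14*7 + 2*312)/(71*1 + 89) = (-98 + 624)/(71 + 89) = 526/160 = 526*(1/160) = 263/80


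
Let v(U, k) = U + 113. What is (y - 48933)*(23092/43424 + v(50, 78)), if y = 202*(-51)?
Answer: -4572171945/472 ≈ -9.6868e+6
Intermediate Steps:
y = -10302
v(U, k) = 113 + U
(y - 48933)*(23092/43424 + v(50, 78)) = (-10302 - 48933)*(23092/43424 + (113 + 50)) = -59235*(23092*(1/43424) + 163) = -59235*(251/472 + 163) = -59235*77187/472 = -4572171945/472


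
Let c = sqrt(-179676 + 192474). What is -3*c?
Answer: -27*sqrt(158) ≈ -339.38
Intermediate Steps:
c = 9*sqrt(158) (c = sqrt(12798) = 9*sqrt(158) ≈ 113.13)
-3*c = -27*sqrt(158)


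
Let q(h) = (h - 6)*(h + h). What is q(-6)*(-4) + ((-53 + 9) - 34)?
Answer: -654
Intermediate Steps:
q(h) = 2*h*(-6 + h) (q(h) = (-6 + h)*(2*h) = 2*h*(-6 + h))
q(-6)*(-4) + ((-53 + 9) - 34) = (2*(-6)*(-6 - 6))*(-4) + ((-53 + 9) - 34) = (2*(-6)*(-12))*(-4) + (-44 - 34) = 144*(-4) - 78 = -576 - 78 = -654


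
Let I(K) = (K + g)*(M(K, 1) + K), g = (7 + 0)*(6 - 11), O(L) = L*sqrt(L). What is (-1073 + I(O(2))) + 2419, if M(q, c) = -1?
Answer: 1389 - 72*sqrt(2) ≈ 1287.2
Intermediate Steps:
O(L) = L**(3/2)
g = -35 (g = 7*(-5) = -35)
I(K) = (-1 + K)*(-35 + K) (I(K) = (K - 35)*(-1 + K) = (-35 + K)*(-1 + K) = (-1 + K)*(-35 + K))
(-1073 + I(O(2))) + 2419 = (-1073 + (35 + (2**(3/2))**2 - 72*sqrt(2))) + 2419 = (-1073 + (35 + (2*sqrt(2))**2 - 72*sqrt(2))) + 2419 = (-1073 + (35 + 8 - 72*sqrt(2))) + 2419 = (-1073 + (43 - 72*sqrt(2))) + 2419 = (-1030 - 72*sqrt(2)) + 2419 = 1389 - 72*sqrt(2)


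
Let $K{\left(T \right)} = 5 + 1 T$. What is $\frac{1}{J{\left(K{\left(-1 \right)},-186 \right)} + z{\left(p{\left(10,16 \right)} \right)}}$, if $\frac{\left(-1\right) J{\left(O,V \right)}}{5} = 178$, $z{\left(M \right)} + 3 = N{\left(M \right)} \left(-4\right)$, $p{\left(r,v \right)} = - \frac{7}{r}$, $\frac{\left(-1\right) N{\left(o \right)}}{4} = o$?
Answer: $- \frac{5}{4521} \approx -0.0011059$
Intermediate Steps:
$N{\left(o \right)} = - 4 o$
$z{\left(M \right)} = -3 + 16 M$ ($z{\left(M \right)} = -3 + - 4 M \left(-4\right) = -3 + 16 M$)
$K{\left(T \right)} = 5 + T$
$J{\left(O,V \right)} = -890$ ($J{\left(O,V \right)} = \left(-5\right) 178 = -890$)
$\frac{1}{J{\left(K{\left(-1 \right)},-186 \right)} + z{\left(p{\left(10,16 \right)} \right)}} = \frac{1}{-890 + \left(-3 + 16 \left(- \frac{7}{10}\right)\right)} = \frac{1}{-890 - \frac{71}{5}} = \frac{1}{- \frac{4521}{5}} = - \frac{5}{4521}$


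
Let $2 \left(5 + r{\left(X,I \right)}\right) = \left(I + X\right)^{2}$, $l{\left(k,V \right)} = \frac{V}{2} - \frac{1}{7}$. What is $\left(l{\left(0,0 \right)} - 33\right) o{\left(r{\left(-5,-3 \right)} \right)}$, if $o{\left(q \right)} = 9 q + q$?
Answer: $- \frac{62640}{7} \approx -8948.6$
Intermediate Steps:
$l{\left(k,V \right)} = - \frac{1}{7} + \frac{V}{2}$ ($l{\left(k,V \right)} = V \frac{1}{2} - \frac{1}{7} = \frac{V}{2} - \frac{1}{7} = - \frac{1}{7} + \frac{V}{2}$)
$r{\left(X,I \right)} = -5 + \frac{\left(I + X\right)^{2}}{2}$
$o{\left(q \right)} = 10 q$
$\left(l{\left(0,0 \right)} - 33\right) o{\left(r{\left(-5,-3 \right)} \right)} = \left(\left(- \frac{1}{7} + \frac{1}{2} \cdot 0\right) - 33\right) 10 \left(-5 + \frac{\left(-3 - 5\right)^{2}}{2}\right) = \left(\left(- \frac{1}{7} + 0\right) - 33\right) 10 \left(-5 + \frac{\left(-8\right)^{2}}{2}\right) = \left(- \frac{1}{7} - 33\right) 10 \left(-5 + \frac{1}{2} \cdot 64\right) = - \frac{232 \cdot 10 \left(-5 + 32\right)}{7} = - \frac{232 \cdot 10 \cdot 27}{7} = \left(- \frac{232}{7}\right) 270 = - \frac{62640}{7}$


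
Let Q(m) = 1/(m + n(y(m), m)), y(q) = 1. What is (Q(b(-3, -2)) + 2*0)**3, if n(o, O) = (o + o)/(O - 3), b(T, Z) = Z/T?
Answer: -9261/64 ≈ -144.70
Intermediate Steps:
n(o, O) = 2*o/(-3 + O) (n(o, O) = (2*o)/(-3 + O) = 2*o/(-3 + O))
Q(m) = 1/(m + 2/(-3 + m)) (Q(m) = 1/(m + 2*1/(-3 + m)) = 1/(m + 2/(-3 + m)))
(Q(b(-3, -2)) + 2*0)**3 = ((-3 - 2/(-3))/(2 + (-2/(-3))*(-3 - 2/(-3))) + 2*0)**3 = ((-3 - 2*(-1/3))/(2 + (-2*(-1/3))*(-3 - 2*(-1/3))) + 0)**3 = ((-3 + 2/3)/(2 + 2*(-3 + 2/3)/3) + 0)**3 = (-7/3/(2 + (2/3)*(-7/3)) + 0)**3 = (-7/3/(2 - 14/9) + 0)**3 = (-7/3/(4/9) + 0)**3 = ((9/4)*(-7/3) + 0)**3 = (-21/4 + 0)**3 = (-21/4)**3 = -9261/64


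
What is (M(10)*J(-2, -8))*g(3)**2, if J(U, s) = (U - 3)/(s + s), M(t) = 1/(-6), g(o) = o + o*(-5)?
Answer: -15/2 ≈ -7.5000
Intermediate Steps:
g(o) = -4*o (g(o) = o - 5*o = -4*o)
M(t) = -1/6
J(U, s) = (-3 + U)/(2*s) (J(U, s) = (-3 + U)/((2*s)) = (-3 + U)*(1/(2*s)) = (-3 + U)/(2*s))
(M(10)*J(-2, -8))*g(3)**2 = (-(-3 - 2)/(12*(-8)))*(-4*3)**2 = -(-1)*(-5)/(12*8)*(-12)**2 = -1/6*5/16*144 = -5/96*144 = -15/2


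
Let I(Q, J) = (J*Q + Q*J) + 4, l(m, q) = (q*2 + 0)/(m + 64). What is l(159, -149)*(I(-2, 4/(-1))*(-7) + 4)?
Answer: 40528/223 ≈ 181.74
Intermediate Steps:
l(m, q) = 2*q/(64 + m) (l(m, q) = (2*q + 0)/(64 + m) = (2*q)/(64 + m) = 2*q/(64 + m))
I(Q, J) = 4 + 2*J*Q (I(Q, J) = (J*Q + J*Q) + 4 = 2*J*Q + 4 = 4 + 2*J*Q)
l(159, -149)*(I(-2, 4/(-1))*(-7) + 4) = (2*(-149)/(64 + 159))*((4 + 2*(4/(-1))*(-2))*(-7) + 4) = (2*(-149)/223)*((4 + 2*(4*(-1))*(-2))*(-7) + 4) = (2*(-149)*(1/223))*((4 + 2*(-4)*(-2))*(-7) + 4) = -298*((4 + 16)*(-7) + 4)/223 = -298*(20*(-7) + 4)/223 = -298*(-140 + 4)/223 = -298/223*(-136) = 40528/223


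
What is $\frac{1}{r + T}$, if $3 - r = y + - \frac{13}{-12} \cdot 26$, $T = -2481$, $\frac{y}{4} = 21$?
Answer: $- \frac{6}{15541} \approx -0.00038608$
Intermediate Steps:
$y = 84$ ($y = 4 \cdot 21 = 84$)
$r = - \frac{655}{6}$ ($r = 3 - \left(84 + - \frac{13}{-12} \cdot 26\right) = 3 - \left(84 + \left(-13\right) \left(- \frac{1}{12}\right) 26\right) = 3 - \left(84 + \frac{13}{12} \cdot 26\right) = 3 - \left(84 + \frac{169}{6}\right) = 3 - \frac{673}{6} = - \frac{655}{6} \approx -109.17$)
$\frac{1}{r + T} = \frac{1}{- \frac{655}{6} - 2481} = \frac{1}{- \frac{15541}{6}} = - \frac{6}{15541}$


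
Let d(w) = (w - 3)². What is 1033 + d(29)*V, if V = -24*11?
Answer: -177431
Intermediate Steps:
V = -264
d(w) = (-3 + w)²
1033 + d(29)*V = 1033 + (-3 + 29)²*(-264) = 1033 + 26²*(-264) = 1033 + 676*(-264) = 1033 - 178464 = -177431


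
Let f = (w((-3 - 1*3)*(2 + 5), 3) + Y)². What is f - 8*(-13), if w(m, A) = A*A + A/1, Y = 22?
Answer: 1260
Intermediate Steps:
w(m, A) = A + A² (w(m, A) = A² + A*1 = A² + A = A + A²)
f = 1156 (f = (3*(1 + 3) + 22)² = (3*4 + 22)² = (12 + 22)² = 34² = 1156)
f - 8*(-13) = 1156 - 8*(-13) = 1156 - 1*(-104) = 1156 + 104 = 1260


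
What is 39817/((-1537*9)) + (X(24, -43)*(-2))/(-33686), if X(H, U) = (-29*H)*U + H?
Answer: -8838335/8034111 ≈ -1.1001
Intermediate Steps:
X(H, U) = H - 29*H*U (X(H, U) = -29*H*U + H = H - 29*H*U)
39817/((-1537*9)) + (X(24, -43)*(-2))/(-33686) = 39817/((-1537*9)) + ((24*(1 - 29*(-43)))*(-2))/(-33686) = 39817/(-13833) + ((24*(1 + 1247))*(-2))*(-1/33686) = 39817*(-1/13833) + ((24*1248)*(-2))*(-1/33686) = -1373/477 + (29952*(-2))*(-1/33686) = -1373/477 - 59904*(-1/33686) = -1373/477 + 29952/16843 = -8838335/8034111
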